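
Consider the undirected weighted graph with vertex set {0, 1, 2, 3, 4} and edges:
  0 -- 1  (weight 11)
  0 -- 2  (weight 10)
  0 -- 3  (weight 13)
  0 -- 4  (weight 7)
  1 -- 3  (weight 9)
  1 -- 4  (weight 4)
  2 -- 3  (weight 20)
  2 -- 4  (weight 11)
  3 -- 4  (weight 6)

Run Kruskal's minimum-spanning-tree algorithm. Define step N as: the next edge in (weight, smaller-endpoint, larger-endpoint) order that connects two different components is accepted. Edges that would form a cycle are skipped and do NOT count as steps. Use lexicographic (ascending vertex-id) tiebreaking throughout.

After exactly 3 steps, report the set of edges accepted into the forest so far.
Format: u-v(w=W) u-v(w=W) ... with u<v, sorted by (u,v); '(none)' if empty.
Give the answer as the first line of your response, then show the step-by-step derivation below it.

0-4(w=7) 1-4(w=4) 3-4(w=6)

step 1: add edge 1-4 (w=4); MST = {1-4(w=4)}
step 2: add edge 3-4 (w=6); MST = {1-4(w=4) 3-4(w=6)}
step 3: add edge 0-4 (w=7); MST = {0-4(w=7) 1-4(w=4) 3-4(w=6)}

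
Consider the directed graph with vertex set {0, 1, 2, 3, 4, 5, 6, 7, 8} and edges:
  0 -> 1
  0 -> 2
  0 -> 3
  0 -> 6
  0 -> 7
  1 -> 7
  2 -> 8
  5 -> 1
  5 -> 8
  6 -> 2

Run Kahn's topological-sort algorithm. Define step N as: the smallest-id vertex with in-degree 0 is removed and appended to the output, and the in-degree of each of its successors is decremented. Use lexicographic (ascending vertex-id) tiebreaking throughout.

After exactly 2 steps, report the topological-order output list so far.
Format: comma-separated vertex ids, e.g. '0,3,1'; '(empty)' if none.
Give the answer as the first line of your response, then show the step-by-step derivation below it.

0,3

step 1: output 0; order=[0]; indeg=(0,1,1,0,0,0,0,1,2)
step 2: output 3; order=[0,3]; indeg=(0,1,1,0,0,0,0,1,2)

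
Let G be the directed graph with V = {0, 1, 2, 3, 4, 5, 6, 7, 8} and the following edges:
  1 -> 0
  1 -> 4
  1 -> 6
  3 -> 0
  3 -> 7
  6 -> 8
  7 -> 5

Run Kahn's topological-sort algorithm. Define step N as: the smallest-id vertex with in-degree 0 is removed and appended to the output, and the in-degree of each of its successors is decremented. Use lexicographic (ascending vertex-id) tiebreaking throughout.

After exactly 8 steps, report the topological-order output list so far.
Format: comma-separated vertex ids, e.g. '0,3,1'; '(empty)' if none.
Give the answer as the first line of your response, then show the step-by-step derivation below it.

1,2,3,0,4,6,7,5

step 1: output 1; order=[1]; indeg=(1,0,0,0,0,1,0,1,1)
step 2: output 2; order=[1,2]; indeg=(1,0,0,0,0,1,0,1,1)
step 3: output 3; order=[1,2,3]; indeg=(0,0,0,0,0,1,0,0,1)
step 4: output 0; order=[1,2,3,0]; indeg=(0,0,0,0,0,1,0,0,1)
step 5: output 4; order=[1,2,3,0,4]; indeg=(0,0,0,0,0,1,0,0,1)
step 6: output 6; order=[1,2,3,0,4,6]; indeg=(0,0,0,0,0,1,0,0,0)
step 7: output 7; order=[1,2,3,0,4,6,7]; indeg=(0,0,0,0,0,0,0,0,0)
step 8: output 5; order=[1,2,3,0,4,6,7,5]; indeg=(0,0,0,0,0,0,0,0,0)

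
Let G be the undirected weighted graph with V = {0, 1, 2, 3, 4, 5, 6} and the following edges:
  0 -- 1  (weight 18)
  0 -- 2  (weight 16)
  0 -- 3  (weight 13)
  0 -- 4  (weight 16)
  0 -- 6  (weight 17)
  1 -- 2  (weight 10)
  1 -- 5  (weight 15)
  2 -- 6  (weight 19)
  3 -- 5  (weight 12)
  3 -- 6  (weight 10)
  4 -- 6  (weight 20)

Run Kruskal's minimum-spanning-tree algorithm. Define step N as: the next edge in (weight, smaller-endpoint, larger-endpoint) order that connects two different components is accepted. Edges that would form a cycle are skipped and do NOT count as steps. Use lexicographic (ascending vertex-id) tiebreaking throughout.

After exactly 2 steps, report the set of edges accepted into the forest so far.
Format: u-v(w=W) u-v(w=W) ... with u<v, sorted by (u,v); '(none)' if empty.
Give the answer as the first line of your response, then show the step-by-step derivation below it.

1-2(w=10) 3-6(w=10)

step 1: add edge 1-2 (w=10); MST = {1-2(w=10)}
step 2: add edge 3-6 (w=10); MST = {1-2(w=10) 3-6(w=10)}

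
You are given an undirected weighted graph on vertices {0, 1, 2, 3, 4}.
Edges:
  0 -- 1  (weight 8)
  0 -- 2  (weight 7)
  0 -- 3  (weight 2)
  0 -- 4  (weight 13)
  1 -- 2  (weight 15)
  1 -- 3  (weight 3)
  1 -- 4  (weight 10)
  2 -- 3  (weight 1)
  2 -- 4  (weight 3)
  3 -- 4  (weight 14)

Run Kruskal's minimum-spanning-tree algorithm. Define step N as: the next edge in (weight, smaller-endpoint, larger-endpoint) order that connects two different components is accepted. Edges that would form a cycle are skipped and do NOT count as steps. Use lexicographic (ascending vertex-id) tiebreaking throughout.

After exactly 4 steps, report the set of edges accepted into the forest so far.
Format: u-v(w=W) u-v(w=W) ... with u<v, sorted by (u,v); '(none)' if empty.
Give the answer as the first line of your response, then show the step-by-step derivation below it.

0-3(w=2) 1-3(w=3) 2-3(w=1) 2-4(w=3)

step 1: add edge 2-3 (w=1); MST = {2-3(w=1)}
step 2: add edge 0-3 (w=2); MST = {0-3(w=2) 2-3(w=1)}
step 3: add edge 1-3 (w=3); MST = {0-3(w=2) 1-3(w=3) 2-3(w=1)}
step 4: add edge 2-4 (w=3); MST = {0-3(w=2) 1-3(w=3) 2-3(w=1) 2-4(w=3)}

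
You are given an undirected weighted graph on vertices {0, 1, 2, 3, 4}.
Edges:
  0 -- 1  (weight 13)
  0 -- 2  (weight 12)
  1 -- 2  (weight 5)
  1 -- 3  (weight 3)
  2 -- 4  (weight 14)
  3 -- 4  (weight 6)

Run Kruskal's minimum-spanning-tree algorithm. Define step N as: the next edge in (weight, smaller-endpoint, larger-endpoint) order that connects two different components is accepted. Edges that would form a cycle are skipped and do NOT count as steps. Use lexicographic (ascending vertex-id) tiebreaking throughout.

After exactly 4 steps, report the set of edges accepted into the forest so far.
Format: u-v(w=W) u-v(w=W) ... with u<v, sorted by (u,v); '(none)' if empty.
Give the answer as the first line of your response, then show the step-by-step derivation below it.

0-2(w=12) 1-2(w=5) 1-3(w=3) 3-4(w=6)

step 1: add edge 1-3 (w=3); MST = {1-3(w=3)}
step 2: add edge 1-2 (w=5); MST = {1-2(w=5) 1-3(w=3)}
step 3: add edge 3-4 (w=6); MST = {1-2(w=5) 1-3(w=3) 3-4(w=6)}
step 4: add edge 0-2 (w=12); MST = {0-2(w=12) 1-2(w=5) 1-3(w=3) 3-4(w=6)}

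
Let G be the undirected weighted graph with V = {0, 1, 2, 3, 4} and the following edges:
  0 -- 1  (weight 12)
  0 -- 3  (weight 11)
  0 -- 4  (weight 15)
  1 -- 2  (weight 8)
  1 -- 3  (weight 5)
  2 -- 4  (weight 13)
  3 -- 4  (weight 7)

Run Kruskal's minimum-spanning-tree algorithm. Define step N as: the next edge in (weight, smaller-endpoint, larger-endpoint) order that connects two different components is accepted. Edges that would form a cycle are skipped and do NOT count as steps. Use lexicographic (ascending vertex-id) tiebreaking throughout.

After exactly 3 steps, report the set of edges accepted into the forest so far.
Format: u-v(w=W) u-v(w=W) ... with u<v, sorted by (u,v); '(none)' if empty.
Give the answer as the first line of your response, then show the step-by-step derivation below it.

1-2(w=8) 1-3(w=5) 3-4(w=7)

step 1: add edge 1-3 (w=5); MST = {1-3(w=5)}
step 2: add edge 3-4 (w=7); MST = {1-3(w=5) 3-4(w=7)}
step 3: add edge 1-2 (w=8); MST = {1-2(w=8) 1-3(w=5) 3-4(w=7)}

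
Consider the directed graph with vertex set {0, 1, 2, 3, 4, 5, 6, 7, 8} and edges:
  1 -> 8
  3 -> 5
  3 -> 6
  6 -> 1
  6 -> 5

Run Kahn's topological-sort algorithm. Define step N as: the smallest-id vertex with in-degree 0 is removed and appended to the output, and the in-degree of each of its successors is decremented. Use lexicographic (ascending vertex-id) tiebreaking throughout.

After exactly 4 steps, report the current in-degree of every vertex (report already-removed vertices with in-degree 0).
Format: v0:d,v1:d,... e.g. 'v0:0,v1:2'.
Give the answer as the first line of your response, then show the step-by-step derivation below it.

v0:0,v1:1,v2:0,v3:0,v4:0,v5:1,v6:0,v7:0,v8:1

step 1: output 0; order=[0]; indeg=(0,1,0,0,0,2,1,0,1)
step 2: output 2; order=[0,2]; indeg=(0,1,0,0,0,2,1,0,1)
step 3: output 3; order=[0,2,3]; indeg=(0,1,0,0,0,1,0,0,1)
step 4: output 4; order=[0,2,3,4]; indeg=(0,1,0,0,0,1,0,0,1)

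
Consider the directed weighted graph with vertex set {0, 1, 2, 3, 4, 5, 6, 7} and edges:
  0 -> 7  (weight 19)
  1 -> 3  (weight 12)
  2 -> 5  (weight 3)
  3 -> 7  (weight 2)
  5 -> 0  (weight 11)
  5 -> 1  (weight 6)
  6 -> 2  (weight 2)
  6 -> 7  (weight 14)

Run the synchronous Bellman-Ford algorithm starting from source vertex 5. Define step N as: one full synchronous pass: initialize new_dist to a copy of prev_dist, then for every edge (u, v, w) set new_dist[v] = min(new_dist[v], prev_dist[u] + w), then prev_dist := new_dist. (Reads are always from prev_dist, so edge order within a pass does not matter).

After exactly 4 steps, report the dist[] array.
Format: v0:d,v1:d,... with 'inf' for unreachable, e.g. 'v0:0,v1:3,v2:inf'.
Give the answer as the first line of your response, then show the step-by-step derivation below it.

v0:11,v1:6,v2:inf,v3:18,v4:inf,v5:0,v6:inf,v7:20

step 1: dist = v0:11,v1:6,v2:inf,v3:inf,v4:inf,v5:0,v6:inf,v7:inf
step 2: dist = v0:11,v1:6,v2:inf,v3:18,v4:inf,v5:0,v6:inf,v7:30
step 3: dist = v0:11,v1:6,v2:inf,v3:18,v4:inf,v5:0,v6:inf,v7:20
step 4: dist = v0:11,v1:6,v2:inf,v3:18,v4:inf,v5:0,v6:inf,v7:20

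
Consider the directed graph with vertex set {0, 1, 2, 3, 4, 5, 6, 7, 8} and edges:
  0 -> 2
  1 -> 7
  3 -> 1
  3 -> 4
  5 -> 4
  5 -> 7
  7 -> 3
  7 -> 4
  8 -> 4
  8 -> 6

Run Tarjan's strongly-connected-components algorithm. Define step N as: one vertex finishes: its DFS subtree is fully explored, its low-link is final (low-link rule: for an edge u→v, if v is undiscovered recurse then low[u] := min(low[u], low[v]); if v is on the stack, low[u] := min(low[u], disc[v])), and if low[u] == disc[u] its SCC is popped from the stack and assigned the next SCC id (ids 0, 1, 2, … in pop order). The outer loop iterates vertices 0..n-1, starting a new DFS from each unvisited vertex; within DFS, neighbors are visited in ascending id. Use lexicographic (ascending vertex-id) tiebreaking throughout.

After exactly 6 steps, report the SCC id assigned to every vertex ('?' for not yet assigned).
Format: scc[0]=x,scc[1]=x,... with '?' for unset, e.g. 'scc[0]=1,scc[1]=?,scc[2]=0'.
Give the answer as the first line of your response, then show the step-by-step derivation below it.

scc[0]=1,scc[1]=3,scc[2]=0,scc[3]=3,scc[4]=2,scc[5]=?,scc[6]=?,scc[7]=3,scc[8]=?

step 1: low=(low[0]=0,low[1]=?,low[2]=1,low[3]=?,low[4]=?,low[5]=?,low[6]=?,low[7]=?,low[8]=?); scc=(scc[0]=?,scc[1]=?,scc[2]=0,scc[3]=?,scc[4]=?,scc[5]=?,scc[6]=?,scc[7]=?,scc[8]=?)
step 2: low=(low[0]=0,low[1]=?,low[2]=1,low[3]=?,low[4]=?,low[5]=?,low[6]=?,low[7]=?,low[8]=?); scc=(scc[0]=1,scc[1]=?,scc[2]=0,scc[3]=?,scc[4]=?,scc[5]=?,scc[6]=?,scc[7]=?,scc[8]=?)
step 3: low=(low[0]=0,low[1]=2,low[2]=1,low[3]=2,low[4]=5,low[5]=?,low[6]=?,low[7]=3,low[8]=?); scc=(scc[0]=1,scc[1]=?,scc[2]=0,scc[3]=?,scc[4]=2,scc[5]=?,scc[6]=?,scc[7]=?,scc[8]=?)
step 4: low=(low[0]=0,low[1]=2,low[2]=1,low[3]=2,low[4]=5,low[5]=?,low[6]=?,low[7]=3,low[8]=?); scc=(scc[0]=1,scc[1]=?,scc[2]=0,scc[3]=?,scc[4]=2,scc[5]=?,scc[6]=?,scc[7]=?,scc[8]=?)
step 5: low=(low[0]=0,low[1]=2,low[2]=1,low[3]=2,low[4]=5,low[5]=?,low[6]=?,low[7]=2,low[8]=?); scc=(scc[0]=1,scc[1]=?,scc[2]=0,scc[3]=?,scc[4]=2,scc[5]=?,scc[6]=?,scc[7]=?,scc[8]=?)
step 6: low=(low[0]=0,low[1]=2,low[2]=1,low[3]=2,low[4]=5,low[5]=?,low[6]=?,low[7]=2,low[8]=?); scc=(scc[0]=1,scc[1]=3,scc[2]=0,scc[3]=3,scc[4]=2,scc[5]=?,scc[6]=?,scc[7]=3,scc[8]=?)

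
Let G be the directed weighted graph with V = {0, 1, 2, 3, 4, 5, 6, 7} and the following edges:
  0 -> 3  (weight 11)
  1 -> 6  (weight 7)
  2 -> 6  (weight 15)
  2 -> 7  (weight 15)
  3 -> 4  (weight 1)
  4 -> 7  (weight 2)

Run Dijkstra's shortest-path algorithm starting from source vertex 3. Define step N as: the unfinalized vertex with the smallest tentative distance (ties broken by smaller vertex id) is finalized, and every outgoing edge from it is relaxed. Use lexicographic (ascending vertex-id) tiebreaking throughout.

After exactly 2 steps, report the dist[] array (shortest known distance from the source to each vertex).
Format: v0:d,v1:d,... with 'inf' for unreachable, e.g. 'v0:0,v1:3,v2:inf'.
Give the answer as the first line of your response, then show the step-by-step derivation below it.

v0:inf,v1:inf,v2:inf,v3:0,v4:1,v5:inf,v6:inf,v7:3

step 1: dist = v0:inf,v1:inf,v2:inf,v3:0,v4:1,v5:inf,v6:inf,v7:inf
step 2: dist = v0:inf,v1:inf,v2:inf,v3:0,v4:1,v5:inf,v6:inf,v7:3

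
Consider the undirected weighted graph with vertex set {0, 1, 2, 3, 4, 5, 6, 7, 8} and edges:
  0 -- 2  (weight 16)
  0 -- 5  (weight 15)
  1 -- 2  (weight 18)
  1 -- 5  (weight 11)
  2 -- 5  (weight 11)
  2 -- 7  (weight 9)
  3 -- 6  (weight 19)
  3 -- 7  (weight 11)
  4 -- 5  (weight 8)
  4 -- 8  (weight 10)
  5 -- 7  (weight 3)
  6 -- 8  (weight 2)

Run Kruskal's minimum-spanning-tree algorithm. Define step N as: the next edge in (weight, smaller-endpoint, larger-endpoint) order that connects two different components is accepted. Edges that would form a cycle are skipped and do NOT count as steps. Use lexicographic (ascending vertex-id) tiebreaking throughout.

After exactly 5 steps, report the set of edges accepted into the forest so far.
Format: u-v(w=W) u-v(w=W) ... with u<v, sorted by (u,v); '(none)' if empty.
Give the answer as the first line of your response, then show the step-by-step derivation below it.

2-7(w=9) 4-5(w=8) 4-8(w=10) 5-7(w=3) 6-8(w=2)

step 1: add edge 6-8 (w=2); MST = {6-8(w=2)}
step 2: add edge 5-7 (w=3); MST = {5-7(w=3) 6-8(w=2)}
step 3: add edge 4-5 (w=8); MST = {4-5(w=8) 5-7(w=3) 6-8(w=2)}
step 4: add edge 2-7 (w=9); MST = {2-7(w=9) 4-5(w=8) 5-7(w=3) 6-8(w=2)}
step 5: add edge 4-8 (w=10); MST = {2-7(w=9) 4-5(w=8) 4-8(w=10) 5-7(w=3) 6-8(w=2)}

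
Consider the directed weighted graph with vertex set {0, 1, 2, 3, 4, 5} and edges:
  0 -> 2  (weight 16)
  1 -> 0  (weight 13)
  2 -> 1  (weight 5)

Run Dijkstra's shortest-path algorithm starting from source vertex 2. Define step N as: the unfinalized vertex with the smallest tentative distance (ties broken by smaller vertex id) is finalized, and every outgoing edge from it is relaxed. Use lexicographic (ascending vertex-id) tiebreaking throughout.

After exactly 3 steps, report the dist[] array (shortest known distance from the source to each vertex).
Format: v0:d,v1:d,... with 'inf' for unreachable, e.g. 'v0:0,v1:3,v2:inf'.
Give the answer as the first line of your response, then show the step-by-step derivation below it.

v0:18,v1:5,v2:0,v3:inf,v4:inf,v5:inf

step 1: dist = v0:inf,v1:5,v2:0,v3:inf,v4:inf,v5:inf
step 2: dist = v0:18,v1:5,v2:0,v3:inf,v4:inf,v5:inf
step 3: dist = v0:18,v1:5,v2:0,v3:inf,v4:inf,v5:inf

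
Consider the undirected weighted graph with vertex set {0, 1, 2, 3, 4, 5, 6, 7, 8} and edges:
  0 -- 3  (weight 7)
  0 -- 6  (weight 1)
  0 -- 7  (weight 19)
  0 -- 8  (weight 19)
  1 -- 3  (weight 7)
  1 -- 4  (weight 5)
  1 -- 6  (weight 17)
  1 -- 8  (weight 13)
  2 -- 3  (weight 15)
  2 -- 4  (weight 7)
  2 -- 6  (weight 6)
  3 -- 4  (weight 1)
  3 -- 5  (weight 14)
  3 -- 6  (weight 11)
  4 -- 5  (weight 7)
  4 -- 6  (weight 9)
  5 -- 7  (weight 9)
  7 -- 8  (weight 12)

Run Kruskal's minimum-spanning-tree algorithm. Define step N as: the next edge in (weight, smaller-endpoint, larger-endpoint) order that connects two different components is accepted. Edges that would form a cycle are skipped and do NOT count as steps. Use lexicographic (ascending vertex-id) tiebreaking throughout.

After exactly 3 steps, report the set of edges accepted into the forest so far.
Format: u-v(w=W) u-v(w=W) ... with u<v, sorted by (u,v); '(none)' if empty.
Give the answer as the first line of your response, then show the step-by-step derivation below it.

0-6(w=1) 1-4(w=5) 3-4(w=1)

step 1: add edge 0-6 (w=1); MST = {0-6(w=1)}
step 2: add edge 3-4 (w=1); MST = {0-6(w=1) 3-4(w=1)}
step 3: add edge 1-4 (w=5); MST = {0-6(w=1) 1-4(w=5) 3-4(w=1)}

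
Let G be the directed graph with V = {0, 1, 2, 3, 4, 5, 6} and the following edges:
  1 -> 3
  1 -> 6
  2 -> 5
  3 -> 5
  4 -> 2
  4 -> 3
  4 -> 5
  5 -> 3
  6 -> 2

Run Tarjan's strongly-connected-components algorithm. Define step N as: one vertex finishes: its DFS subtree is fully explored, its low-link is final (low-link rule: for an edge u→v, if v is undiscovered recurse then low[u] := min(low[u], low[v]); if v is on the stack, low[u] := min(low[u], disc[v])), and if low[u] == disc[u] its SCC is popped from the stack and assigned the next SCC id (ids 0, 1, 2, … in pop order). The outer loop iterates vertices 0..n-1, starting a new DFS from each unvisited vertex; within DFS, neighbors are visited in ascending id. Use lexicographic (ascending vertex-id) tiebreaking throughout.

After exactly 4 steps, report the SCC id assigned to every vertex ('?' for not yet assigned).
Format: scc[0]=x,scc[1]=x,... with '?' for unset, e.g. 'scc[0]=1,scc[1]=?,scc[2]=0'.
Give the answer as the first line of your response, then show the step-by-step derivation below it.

scc[0]=0,scc[1]=?,scc[2]=2,scc[3]=1,scc[4]=?,scc[5]=1,scc[6]=?

step 1: low=(low[0]=0,low[1]=?,low[2]=?,low[3]=?,low[4]=?,low[5]=?,low[6]=?); scc=(scc[0]=0,scc[1]=?,scc[2]=?,scc[3]=?,scc[4]=?,scc[5]=?,scc[6]=?)
step 2: low=(low[0]=0,low[1]=1,low[2]=?,low[3]=2,low[4]=?,low[5]=2,low[6]=?); scc=(scc[0]=0,scc[1]=?,scc[2]=?,scc[3]=?,scc[4]=?,scc[5]=?,scc[6]=?)
step 3: low=(low[0]=0,low[1]=1,low[2]=?,low[3]=2,low[4]=?,low[5]=2,low[6]=?); scc=(scc[0]=0,scc[1]=?,scc[2]=?,scc[3]=1,scc[4]=?,scc[5]=1,scc[6]=?)
step 4: low=(low[0]=0,low[1]=1,low[2]=5,low[3]=2,low[4]=?,low[5]=2,low[6]=4); scc=(scc[0]=0,scc[1]=?,scc[2]=2,scc[3]=1,scc[4]=?,scc[5]=1,scc[6]=?)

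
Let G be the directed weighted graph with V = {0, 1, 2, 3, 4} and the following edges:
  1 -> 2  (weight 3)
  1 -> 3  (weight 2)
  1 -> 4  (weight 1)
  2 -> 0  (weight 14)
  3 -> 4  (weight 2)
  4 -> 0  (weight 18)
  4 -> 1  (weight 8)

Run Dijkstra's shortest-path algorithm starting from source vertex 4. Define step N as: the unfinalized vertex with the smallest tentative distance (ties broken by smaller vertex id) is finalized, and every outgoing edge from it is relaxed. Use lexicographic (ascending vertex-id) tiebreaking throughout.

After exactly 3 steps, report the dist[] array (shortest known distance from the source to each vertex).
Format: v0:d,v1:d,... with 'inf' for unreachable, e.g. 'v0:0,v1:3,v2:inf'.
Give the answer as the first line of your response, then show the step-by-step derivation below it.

v0:18,v1:8,v2:11,v3:10,v4:0

step 1: dist = v0:18,v1:8,v2:inf,v3:inf,v4:0
step 2: dist = v0:18,v1:8,v2:11,v3:10,v4:0
step 3: dist = v0:18,v1:8,v2:11,v3:10,v4:0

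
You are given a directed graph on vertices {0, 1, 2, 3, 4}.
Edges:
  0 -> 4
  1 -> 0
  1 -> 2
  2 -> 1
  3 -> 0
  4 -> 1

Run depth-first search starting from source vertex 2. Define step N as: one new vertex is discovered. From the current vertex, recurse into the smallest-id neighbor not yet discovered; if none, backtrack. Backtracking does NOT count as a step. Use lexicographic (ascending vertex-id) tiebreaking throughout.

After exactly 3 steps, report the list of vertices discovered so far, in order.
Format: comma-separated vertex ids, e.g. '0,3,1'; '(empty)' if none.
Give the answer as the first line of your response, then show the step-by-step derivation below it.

2,1,0

step 1: discover 2; path=2; order=2
step 2: discover 1; path=2>1; order=2,1
step 3: discover 0; path=2>1>0; order=2,1,0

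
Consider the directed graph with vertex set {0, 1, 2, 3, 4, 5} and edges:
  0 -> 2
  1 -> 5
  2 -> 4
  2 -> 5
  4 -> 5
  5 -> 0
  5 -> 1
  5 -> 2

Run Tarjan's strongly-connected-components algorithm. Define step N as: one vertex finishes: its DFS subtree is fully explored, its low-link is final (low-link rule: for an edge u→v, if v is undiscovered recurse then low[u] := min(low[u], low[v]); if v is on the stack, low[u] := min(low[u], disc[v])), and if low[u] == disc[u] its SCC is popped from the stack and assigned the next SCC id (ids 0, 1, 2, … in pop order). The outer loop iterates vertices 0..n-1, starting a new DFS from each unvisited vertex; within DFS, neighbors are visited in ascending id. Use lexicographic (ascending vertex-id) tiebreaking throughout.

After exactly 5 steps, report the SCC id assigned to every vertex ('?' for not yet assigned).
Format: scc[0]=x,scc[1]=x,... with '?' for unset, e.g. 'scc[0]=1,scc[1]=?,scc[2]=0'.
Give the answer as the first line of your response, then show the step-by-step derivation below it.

scc[0]=0,scc[1]=0,scc[2]=0,scc[3]=?,scc[4]=0,scc[5]=0

step 1: low=(low[0]=0,low[1]=3,low[2]=1,low[3]=?,low[4]=2,low[5]=0); scc=(scc[0]=?,scc[1]=?,scc[2]=?,scc[3]=?,scc[4]=?,scc[5]=?)
step 2: low=(low[0]=0,low[1]=3,low[2]=1,low[3]=?,low[4]=2,low[5]=0); scc=(scc[0]=?,scc[1]=?,scc[2]=?,scc[3]=?,scc[4]=?,scc[5]=?)
step 3: low=(low[0]=0,low[1]=3,low[2]=1,low[3]=?,low[4]=0,low[5]=0); scc=(scc[0]=?,scc[1]=?,scc[2]=?,scc[3]=?,scc[4]=?,scc[5]=?)
step 4: low=(low[0]=0,low[1]=3,low[2]=0,low[3]=?,low[4]=0,low[5]=0); scc=(scc[0]=?,scc[1]=?,scc[2]=?,scc[3]=?,scc[4]=?,scc[5]=?)
step 5: low=(low[0]=0,low[1]=3,low[2]=0,low[3]=?,low[4]=0,low[5]=0); scc=(scc[0]=0,scc[1]=0,scc[2]=0,scc[3]=?,scc[4]=0,scc[5]=0)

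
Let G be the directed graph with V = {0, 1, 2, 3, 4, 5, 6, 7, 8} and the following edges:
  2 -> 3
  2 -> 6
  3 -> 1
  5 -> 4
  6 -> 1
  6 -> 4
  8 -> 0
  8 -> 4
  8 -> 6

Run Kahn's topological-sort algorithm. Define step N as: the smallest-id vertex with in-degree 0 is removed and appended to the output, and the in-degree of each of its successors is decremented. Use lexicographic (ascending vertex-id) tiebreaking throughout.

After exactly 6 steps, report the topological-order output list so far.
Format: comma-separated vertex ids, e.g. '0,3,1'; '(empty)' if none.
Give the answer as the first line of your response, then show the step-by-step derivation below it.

2,3,5,7,8,0

step 1: output 2; order=[2]; indeg=(1,2,0,0,3,0,1,0,0)
step 2: output 3; order=[2,3]; indeg=(1,1,0,0,3,0,1,0,0)
step 3: output 5; order=[2,3,5]; indeg=(1,1,0,0,2,0,1,0,0)
step 4: output 7; order=[2,3,5,7]; indeg=(1,1,0,0,2,0,1,0,0)
step 5: output 8; order=[2,3,5,7,8]; indeg=(0,1,0,0,1,0,0,0,0)
step 6: output 0; order=[2,3,5,7,8,0]; indeg=(0,1,0,0,1,0,0,0,0)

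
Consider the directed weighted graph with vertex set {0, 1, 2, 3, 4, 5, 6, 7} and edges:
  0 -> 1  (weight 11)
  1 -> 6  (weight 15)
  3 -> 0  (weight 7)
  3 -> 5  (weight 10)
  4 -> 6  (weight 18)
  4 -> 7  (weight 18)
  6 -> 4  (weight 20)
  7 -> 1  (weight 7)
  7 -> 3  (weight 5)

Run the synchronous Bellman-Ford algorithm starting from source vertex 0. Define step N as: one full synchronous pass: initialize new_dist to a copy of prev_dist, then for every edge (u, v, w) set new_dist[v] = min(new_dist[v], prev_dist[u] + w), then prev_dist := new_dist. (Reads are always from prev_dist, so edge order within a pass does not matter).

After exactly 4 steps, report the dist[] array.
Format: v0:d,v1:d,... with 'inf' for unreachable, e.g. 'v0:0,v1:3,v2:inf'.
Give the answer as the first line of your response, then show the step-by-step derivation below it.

v0:0,v1:11,v2:inf,v3:inf,v4:46,v5:inf,v6:26,v7:64

step 1: dist = v0:0,v1:11,v2:inf,v3:inf,v4:inf,v5:inf,v6:inf,v7:inf
step 2: dist = v0:0,v1:11,v2:inf,v3:inf,v4:inf,v5:inf,v6:26,v7:inf
step 3: dist = v0:0,v1:11,v2:inf,v3:inf,v4:46,v5:inf,v6:26,v7:inf
step 4: dist = v0:0,v1:11,v2:inf,v3:inf,v4:46,v5:inf,v6:26,v7:64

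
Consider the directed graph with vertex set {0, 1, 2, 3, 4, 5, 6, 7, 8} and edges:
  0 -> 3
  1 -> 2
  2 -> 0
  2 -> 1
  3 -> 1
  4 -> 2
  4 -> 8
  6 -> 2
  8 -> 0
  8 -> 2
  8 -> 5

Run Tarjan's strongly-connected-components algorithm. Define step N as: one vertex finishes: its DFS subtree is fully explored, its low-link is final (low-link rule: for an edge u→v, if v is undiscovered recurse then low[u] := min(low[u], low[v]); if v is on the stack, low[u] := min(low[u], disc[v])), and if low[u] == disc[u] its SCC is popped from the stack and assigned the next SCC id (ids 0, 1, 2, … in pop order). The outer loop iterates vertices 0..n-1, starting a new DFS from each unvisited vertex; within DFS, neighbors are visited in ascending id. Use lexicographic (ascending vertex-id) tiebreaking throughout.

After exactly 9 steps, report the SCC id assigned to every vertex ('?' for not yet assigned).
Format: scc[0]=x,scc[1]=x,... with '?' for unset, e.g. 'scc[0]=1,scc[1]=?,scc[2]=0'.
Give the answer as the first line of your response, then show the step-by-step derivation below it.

scc[0]=0,scc[1]=0,scc[2]=0,scc[3]=0,scc[4]=3,scc[5]=1,scc[6]=4,scc[7]=5,scc[8]=2

step 1: low=(low[0]=0,low[1]=2,low[2]=0,low[3]=1,low[4]=?,low[5]=?,low[6]=?,low[7]=?,low[8]=?); scc=(scc[0]=?,scc[1]=?,scc[2]=?,scc[3]=?,scc[4]=?,scc[5]=?,scc[6]=?,scc[7]=?,scc[8]=?)
step 2: low=(low[0]=0,low[1]=0,low[2]=0,low[3]=1,low[4]=?,low[5]=?,low[6]=?,low[7]=?,low[8]=?); scc=(scc[0]=?,scc[1]=?,scc[2]=?,scc[3]=?,scc[4]=?,scc[5]=?,scc[6]=?,scc[7]=?,scc[8]=?)
step 3: low=(low[0]=0,low[1]=0,low[2]=0,low[3]=0,low[4]=?,low[5]=?,low[6]=?,low[7]=?,low[8]=?); scc=(scc[0]=?,scc[1]=?,scc[2]=?,scc[3]=?,scc[4]=?,scc[5]=?,scc[6]=?,scc[7]=?,scc[8]=?)
step 4: low=(low[0]=0,low[1]=0,low[2]=0,low[3]=0,low[4]=?,low[5]=?,low[6]=?,low[7]=?,low[8]=?); scc=(scc[0]=0,scc[1]=0,scc[2]=0,scc[3]=0,scc[4]=?,scc[5]=?,scc[6]=?,scc[7]=?,scc[8]=?)
step 5: low=(low[0]=0,low[1]=0,low[2]=0,low[3]=0,low[4]=4,low[5]=6,low[6]=?,low[7]=?,low[8]=5); scc=(scc[0]=0,scc[1]=0,scc[2]=0,scc[3]=0,scc[4]=?,scc[5]=1,scc[6]=?,scc[7]=?,scc[8]=?)
step 6: low=(low[0]=0,low[1]=0,low[2]=0,low[3]=0,low[4]=4,low[5]=6,low[6]=?,low[7]=?,low[8]=5); scc=(scc[0]=0,scc[1]=0,scc[2]=0,scc[3]=0,scc[4]=?,scc[5]=1,scc[6]=?,scc[7]=?,scc[8]=2)
step 7: low=(low[0]=0,low[1]=0,low[2]=0,low[3]=0,low[4]=4,low[5]=6,low[6]=?,low[7]=?,low[8]=5); scc=(scc[0]=0,scc[1]=0,scc[2]=0,scc[3]=0,scc[4]=3,scc[5]=1,scc[6]=?,scc[7]=?,scc[8]=2)
step 8: low=(low[0]=0,low[1]=0,low[2]=0,low[3]=0,low[4]=4,low[5]=6,low[6]=7,low[7]=?,low[8]=5); scc=(scc[0]=0,scc[1]=0,scc[2]=0,scc[3]=0,scc[4]=3,scc[5]=1,scc[6]=4,scc[7]=?,scc[8]=2)
step 9: low=(low[0]=0,low[1]=0,low[2]=0,low[3]=0,low[4]=4,low[5]=6,low[6]=7,low[7]=8,low[8]=5); scc=(scc[0]=0,scc[1]=0,scc[2]=0,scc[3]=0,scc[4]=3,scc[5]=1,scc[6]=4,scc[7]=5,scc[8]=2)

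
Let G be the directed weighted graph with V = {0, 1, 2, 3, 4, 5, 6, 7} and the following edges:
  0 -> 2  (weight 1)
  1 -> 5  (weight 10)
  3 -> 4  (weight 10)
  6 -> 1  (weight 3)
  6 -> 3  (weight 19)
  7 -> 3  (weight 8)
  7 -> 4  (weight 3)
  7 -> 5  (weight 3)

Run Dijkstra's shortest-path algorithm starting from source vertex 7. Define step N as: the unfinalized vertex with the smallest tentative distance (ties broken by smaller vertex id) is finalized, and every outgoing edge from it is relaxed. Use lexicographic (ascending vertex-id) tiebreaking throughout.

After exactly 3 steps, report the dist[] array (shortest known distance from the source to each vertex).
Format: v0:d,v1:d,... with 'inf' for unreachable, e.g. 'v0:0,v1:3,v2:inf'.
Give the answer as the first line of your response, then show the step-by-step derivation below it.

v0:inf,v1:inf,v2:inf,v3:8,v4:3,v5:3,v6:inf,v7:0

step 1: dist = v0:inf,v1:inf,v2:inf,v3:8,v4:3,v5:3,v6:inf,v7:0
step 2: dist = v0:inf,v1:inf,v2:inf,v3:8,v4:3,v5:3,v6:inf,v7:0
step 3: dist = v0:inf,v1:inf,v2:inf,v3:8,v4:3,v5:3,v6:inf,v7:0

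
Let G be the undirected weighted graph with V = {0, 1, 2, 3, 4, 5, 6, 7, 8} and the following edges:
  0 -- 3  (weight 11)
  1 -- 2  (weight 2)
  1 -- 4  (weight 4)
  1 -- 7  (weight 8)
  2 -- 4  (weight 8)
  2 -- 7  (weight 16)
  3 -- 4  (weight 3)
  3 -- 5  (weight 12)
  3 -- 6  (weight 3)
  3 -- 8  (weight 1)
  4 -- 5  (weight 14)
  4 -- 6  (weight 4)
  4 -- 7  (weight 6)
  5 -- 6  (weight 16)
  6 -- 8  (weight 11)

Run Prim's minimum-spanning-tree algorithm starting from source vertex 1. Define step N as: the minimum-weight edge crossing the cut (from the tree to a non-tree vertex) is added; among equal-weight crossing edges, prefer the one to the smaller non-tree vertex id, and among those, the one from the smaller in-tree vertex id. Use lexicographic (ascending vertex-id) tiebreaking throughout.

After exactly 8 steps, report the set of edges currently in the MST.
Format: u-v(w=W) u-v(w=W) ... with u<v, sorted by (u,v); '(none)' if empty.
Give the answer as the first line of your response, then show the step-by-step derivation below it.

0-3(w=11) 1-2(w=2) 1-4(w=4) 3-4(w=3) 3-5(w=12) 3-6(w=3) 3-8(w=1) 4-7(w=6)

step 1: add edge 1-2 (w=2); MST = {1-2(w=2)}
step 2: add edge 1-4 (w=4); MST = {1-2(w=2) 1-4(w=4)}
step 3: add edge 3-4 (w=3); MST = {1-2(w=2) 1-4(w=4) 3-4(w=3)}
step 4: add edge 3-8 (w=1); MST = {1-2(w=2) 1-4(w=4) 3-4(w=3) 3-8(w=1)}
step 5: add edge 3-6 (w=3); MST = {1-2(w=2) 1-4(w=4) 3-4(w=3) 3-6(w=3) 3-8(w=1)}
step 6: add edge 4-7 (w=6); MST = {1-2(w=2) 1-4(w=4) 3-4(w=3) 3-6(w=3) 3-8(w=1) 4-7(w=6)}
step 7: add edge 0-3 (w=11); MST = {0-3(w=11) 1-2(w=2) 1-4(w=4) 3-4(w=3) 3-6(w=3) 3-8(w=1) 4-7(w=6)}
step 8: add edge 3-5 (w=12); MST = {0-3(w=11) 1-2(w=2) 1-4(w=4) 3-4(w=3) 3-5(w=12) 3-6(w=3) 3-8(w=1) 4-7(w=6)}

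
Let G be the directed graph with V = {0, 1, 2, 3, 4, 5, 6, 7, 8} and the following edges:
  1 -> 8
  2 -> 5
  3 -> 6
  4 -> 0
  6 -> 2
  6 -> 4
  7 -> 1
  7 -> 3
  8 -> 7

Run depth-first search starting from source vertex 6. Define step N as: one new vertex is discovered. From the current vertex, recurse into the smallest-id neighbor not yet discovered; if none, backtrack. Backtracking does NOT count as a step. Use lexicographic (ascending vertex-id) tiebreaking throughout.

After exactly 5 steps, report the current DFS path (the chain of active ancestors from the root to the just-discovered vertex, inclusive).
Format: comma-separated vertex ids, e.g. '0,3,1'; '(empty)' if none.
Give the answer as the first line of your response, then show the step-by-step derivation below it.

6,4,0

step 1: discover 6; path=6; order=6
step 2: discover 2; path=6>2; order=6,2
step 3: discover 5; path=6>2>5; order=6,2,5
step 4: discover 4; path=6>4; order=6,2,5,4
step 5: discover 0; path=6>4>0; order=6,2,5,4,0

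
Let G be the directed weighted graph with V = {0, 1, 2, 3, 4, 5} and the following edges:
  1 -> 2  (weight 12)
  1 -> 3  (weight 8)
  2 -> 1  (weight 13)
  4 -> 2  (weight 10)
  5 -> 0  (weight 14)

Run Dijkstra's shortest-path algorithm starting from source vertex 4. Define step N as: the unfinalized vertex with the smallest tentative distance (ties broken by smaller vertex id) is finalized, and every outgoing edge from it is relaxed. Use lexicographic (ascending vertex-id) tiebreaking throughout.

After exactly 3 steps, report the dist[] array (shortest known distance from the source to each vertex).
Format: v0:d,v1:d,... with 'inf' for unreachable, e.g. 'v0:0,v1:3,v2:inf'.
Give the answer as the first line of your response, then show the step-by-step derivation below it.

v0:inf,v1:23,v2:10,v3:31,v4:0,v5:inf

step 1: dist = v0:inf,v1:inf,v2:10,v3:inf,v4:0,v5:inf
step 2: dist = v0:inf,v1:23,v2:10,v3:inf,v4:0,v5:inf
step 3: dist = v0:inf,v1:23,v2:10,v3:31,v4:0,v5:inf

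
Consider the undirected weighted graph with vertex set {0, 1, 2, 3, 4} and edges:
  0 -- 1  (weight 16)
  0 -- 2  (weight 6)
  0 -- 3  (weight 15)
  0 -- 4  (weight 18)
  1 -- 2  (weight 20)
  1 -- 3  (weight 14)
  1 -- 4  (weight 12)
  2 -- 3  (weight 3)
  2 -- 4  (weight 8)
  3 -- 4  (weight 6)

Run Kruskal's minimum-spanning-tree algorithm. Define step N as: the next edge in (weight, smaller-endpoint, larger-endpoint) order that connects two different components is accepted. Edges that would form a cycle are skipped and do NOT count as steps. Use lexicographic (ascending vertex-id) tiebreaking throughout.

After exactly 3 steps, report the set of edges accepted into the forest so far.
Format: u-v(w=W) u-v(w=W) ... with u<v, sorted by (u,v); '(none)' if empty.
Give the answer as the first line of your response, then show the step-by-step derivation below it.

0-2(w=6) 2-3(w=3) 3-4(w=6)

step 1: add edge 2-3 (w=3); MST = {2-3(w=3)}
step 2: add edge 0-2 (w=6); MST = {0-2(w=6) 2-3(w=3)}
step 3: add edge 3-4 (w=6); MST = {0-2(w=6) 2-3(w=3) 3-4(w=6)}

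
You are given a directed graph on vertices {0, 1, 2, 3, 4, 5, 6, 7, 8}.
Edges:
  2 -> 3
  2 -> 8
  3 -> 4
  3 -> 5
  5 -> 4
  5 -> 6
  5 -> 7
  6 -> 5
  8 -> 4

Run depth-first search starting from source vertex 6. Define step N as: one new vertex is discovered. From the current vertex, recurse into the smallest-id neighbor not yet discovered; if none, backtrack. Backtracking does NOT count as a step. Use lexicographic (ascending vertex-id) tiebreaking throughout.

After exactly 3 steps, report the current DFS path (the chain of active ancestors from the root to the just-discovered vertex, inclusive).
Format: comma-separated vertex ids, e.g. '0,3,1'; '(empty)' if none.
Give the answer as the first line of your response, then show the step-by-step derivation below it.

6,5,4

step 1: discover 6; path=6; order=6
step 2: discover 5; path=6>5; order=6,5
step 3: discover 4; path=6>5>4; order=6,5,4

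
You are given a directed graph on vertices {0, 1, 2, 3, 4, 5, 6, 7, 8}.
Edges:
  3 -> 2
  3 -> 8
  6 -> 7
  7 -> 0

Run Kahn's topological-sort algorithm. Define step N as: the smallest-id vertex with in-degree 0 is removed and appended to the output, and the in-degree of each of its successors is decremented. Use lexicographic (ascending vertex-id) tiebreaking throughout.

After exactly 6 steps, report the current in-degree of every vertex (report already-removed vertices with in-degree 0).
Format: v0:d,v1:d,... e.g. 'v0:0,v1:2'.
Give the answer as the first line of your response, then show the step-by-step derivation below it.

v0:1,v1:0,v2:0,v3:0,v4:0,v5:0,v6:0,v7:0,v8:0

step 1: output 1; order=[1]; indeg=(1,0,1,0,0,0,0,1,1)
step 2: output 3; order=[1,3]; indeg=(1,0,0,0,0,0,0,1,0)
step 3: output 2; order=[1,3,2]; indeg=(1,0,0,0,0,0,0,1,0)
step 4: output 4; order=[1,3,2,4]; indeg=(1,0,0,0,0,0,0,1,0)
step 5: output 5; order=[1,3,2,4,5]; indeg=(1,0,0,0,0,0,0,1,0)
step 6: output 6; order=[1,3,2,4,5,6]; indeg=(1,0,0,0,0,0,0,0,0)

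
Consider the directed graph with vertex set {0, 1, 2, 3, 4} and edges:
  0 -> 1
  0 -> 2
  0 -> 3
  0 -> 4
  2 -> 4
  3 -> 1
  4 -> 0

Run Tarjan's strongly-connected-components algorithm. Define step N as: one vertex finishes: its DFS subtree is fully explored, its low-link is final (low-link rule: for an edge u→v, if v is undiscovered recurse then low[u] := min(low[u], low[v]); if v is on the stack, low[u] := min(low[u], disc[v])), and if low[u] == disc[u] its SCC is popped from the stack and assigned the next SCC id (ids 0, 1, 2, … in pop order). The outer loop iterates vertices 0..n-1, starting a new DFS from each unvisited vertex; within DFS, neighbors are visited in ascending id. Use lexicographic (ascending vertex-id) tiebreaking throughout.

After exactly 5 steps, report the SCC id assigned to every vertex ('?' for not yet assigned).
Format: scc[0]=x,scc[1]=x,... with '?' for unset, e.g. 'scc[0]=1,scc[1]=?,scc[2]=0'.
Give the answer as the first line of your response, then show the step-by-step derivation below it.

scc[0]=2,scc[1]=0,scc[2]=2,scc[3]=1,scc[4]=2

step 1: low=(low[0]=0,low[1]=1,low[2]=?,low[3]=?,low[4]=?); scc=(scc[0]=?,scc[1]=0,scc[2]=?,scc[3]=?,scc[4]=?)
step 2: low=(low[0]=0,low[1]=1,low[2]=2,low[3]=?,low[4]=0); scc=(scc[0]=?,scc[1]=0,scc[2]=?,scc[3]=?,scc[4]=?)
step 3: low=(low[0]=0,low[1]=1,low[2]=0,low[3]=?,low[4]=0); scc=(scc[0]=?,scc[1]=0,scc[2]=?,scc[3]=?,scc[4]=?)
step 4: low=(low[0]=0,low[1]=1,low[2]=0,low[3]=4,low[4]=0); scc=(scc[0]=?,scc[1]=0,scc[2]=?,scc[3]=1,scc[4]=?)
step 5: low=(low[0]=0,low[1]=1,low[2]=0,low[3]=4,low[4]=0); scc=(scc[0]=2,scc[1]=0,scc[2]=2,scc[3]=1,scc[4]=2)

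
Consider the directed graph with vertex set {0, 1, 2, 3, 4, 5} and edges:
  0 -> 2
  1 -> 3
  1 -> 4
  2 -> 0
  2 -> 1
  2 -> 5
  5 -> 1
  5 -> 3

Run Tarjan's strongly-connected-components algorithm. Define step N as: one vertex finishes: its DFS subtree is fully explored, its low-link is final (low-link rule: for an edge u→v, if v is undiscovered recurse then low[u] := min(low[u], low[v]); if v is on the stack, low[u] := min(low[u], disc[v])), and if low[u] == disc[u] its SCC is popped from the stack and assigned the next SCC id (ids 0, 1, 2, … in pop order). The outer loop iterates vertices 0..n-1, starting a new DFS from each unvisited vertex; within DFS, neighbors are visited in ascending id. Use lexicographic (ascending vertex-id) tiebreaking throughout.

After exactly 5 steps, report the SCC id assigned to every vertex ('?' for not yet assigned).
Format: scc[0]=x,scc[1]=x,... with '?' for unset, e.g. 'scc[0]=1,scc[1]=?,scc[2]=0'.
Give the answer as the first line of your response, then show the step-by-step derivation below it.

scc[0]=?,scc[1]=2,scc[2]=?,scc[3]=0,scc[4]=1,scc[5]=3

step 1: low=(low[0]=0,low[1]=2,low[2]=0,low[3]=3,low[4]=?,low[5]=?); scc=(scc[0]=?,scc[1]=?,scc[2]=?,scc[3]=0,scc[4]=?,scc[5]=?)
step 2: low=(low[0]=0,low[1]=2,low[2]=0,low[3]=3,low[4]=4,low[5]=?); scc=(scc[0]=?,scc[1]=?,scc[2]=?,scc[3]=0,scc[4]=1,scc[5]=?)
step 3: low=(low[0]=0,low[1]=2,low[2]=0,low[3]=3,low[4]=4,low[5]=?); scc=(scc[0]=?,scc[1]=2,scc[2]=?,scc[3]=0,scc[4]=1,scc[5]=?)
step 4: low=(low[0]=0,low[1]=2,low[2]=0,low[3]=3,low[4]=4,low[5]=5); scc=(scc[0]=?,scc[1]=2,scc[2]=?,scc[3]=0,scc[4]=1,scc[5]=3)
step 5: low=(low[0]=0,low[1]=2,low[2]=0,low[3]=3,low[4]=4,low[5]=5); scc=(scc[0]=?,scc[1]=2,scc[2]=?,scc[3]=0,scc[4]=1,scc[5]=3)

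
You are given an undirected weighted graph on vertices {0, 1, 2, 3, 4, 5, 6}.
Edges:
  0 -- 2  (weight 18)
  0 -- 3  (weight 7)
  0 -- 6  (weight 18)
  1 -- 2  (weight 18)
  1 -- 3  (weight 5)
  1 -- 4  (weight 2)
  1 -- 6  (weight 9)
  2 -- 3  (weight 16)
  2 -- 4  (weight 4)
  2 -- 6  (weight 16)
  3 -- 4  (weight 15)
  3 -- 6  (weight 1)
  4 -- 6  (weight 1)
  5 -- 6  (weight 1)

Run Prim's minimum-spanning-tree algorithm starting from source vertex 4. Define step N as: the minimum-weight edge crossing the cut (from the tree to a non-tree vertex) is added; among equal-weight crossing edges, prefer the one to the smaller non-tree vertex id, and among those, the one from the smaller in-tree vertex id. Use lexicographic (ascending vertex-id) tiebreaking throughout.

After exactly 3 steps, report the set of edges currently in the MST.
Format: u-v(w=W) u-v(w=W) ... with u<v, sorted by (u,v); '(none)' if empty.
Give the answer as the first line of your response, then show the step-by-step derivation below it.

3-6(w=1) 4-6(w=1) 5-6(w=1)

step 1: add edge 4-6 (w=1); MST = {4-6(w=1)}
step 2: add edge 3-6 (w=1); MST = {3-6(w=1) 4-6(w=1)}
step 3: add edge 5-6 (w=1); MST = {3-6(w=1) 4-6(w=1) 5-6(w=1)}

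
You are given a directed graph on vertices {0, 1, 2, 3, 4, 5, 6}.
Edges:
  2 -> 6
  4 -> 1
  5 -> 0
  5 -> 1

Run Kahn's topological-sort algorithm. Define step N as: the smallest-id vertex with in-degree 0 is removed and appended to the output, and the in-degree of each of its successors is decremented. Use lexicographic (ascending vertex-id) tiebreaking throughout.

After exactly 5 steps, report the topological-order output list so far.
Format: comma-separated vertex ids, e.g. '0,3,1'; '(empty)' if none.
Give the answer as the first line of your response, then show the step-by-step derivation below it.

2,3,4,5,0

step 1: output 2; order=[2]; indeg=(1,2,0,0,0,0,0)
step 2: output 3; order=[2,3]; indeg=(1,2,0,0,0,0,0)
step 3: output 4; order=[2,3,4]; indeg=(1,1,0,0,0,0,0)
step 4: output 5; order=[2,3,4,5]; indeg=(0,0,0,0,0,0,0)
step 5: output 0; order=[2,3,4,5,0]; indeg=(0,0,0,0,0,0,0)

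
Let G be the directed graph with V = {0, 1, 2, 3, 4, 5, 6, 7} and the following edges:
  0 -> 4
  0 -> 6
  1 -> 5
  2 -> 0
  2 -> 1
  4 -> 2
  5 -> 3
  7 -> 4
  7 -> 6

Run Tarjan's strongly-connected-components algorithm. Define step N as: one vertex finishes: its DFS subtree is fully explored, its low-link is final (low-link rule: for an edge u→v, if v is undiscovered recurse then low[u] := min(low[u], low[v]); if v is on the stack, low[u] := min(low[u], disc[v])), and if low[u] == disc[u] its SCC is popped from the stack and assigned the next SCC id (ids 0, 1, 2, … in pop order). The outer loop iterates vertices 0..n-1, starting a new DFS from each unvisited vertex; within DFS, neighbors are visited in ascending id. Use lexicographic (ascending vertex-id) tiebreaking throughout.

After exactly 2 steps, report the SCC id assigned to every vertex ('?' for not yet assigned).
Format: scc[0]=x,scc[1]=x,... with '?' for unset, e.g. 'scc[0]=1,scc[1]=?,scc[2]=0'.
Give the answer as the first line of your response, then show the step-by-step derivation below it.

scc[0]=?,scc[1]=?,scc[2]=?,scc[3]=0,scc[4]=?,scc[5]=1,scc[6]=?,scc[7]=?

step 1: low=(low[0]=0,low[1]=3,low[2]=0,low[3]=5,low[4]=1,low[5]=4,low[6]=?,low[7]=?); scc=(scc[0]=?,scc[1]=?,scc[2]=?,scc[3]=0,scc[4]=?,scc[5]=?,scc[6]=?,scc[7]=?)
step 2: low=(low[0]=0,low[1]=3,low[2]=0,low[3]=5,low[4]=1,low[5]=4,low[6]=?,low[7]=?); scc=(scc[0]=?,scc[1]=?,scc[2]=?,scc[3]=0,scc[4]=?,scc[5]=1,scc[6]=?,scc[7]=?)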